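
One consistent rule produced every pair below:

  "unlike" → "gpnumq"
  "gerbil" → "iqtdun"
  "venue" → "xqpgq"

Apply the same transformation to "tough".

vagij

The shift depends on letter class: consonant n→p is +2, but vowel u→g is +12. The rule splits by letter class: vowels +12, consonants +2.
For tough: t(cons)+2=v, o(vowel)+12=a, u(vowel)+12=g, g(cons)+2=i, h(cons)+2=j.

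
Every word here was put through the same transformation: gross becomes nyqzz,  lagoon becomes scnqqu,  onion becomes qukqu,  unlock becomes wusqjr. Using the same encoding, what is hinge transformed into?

okung

The shift depends on letter class: consonant g→n is +7, but vowel o→q is +2. The rule splits by letter class: vowels +2, consonants +7.
On hinge: h(cons)+7=o, i(vowel)+2=k, n(cons)+7=u, g(cons)+7=n, e(vowel)+2=g.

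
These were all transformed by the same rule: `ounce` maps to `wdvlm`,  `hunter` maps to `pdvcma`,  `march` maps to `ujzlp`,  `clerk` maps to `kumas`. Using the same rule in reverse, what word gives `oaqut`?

grill

Shifts by position in ounce: pos 0: o→w (+8), pos 1: u→d (+9), pos 2: n→v (+8), pos 3: c→l (+9) — repeating every 2. The shifts repeat in a cycle of length 2: positions 0,1,… shift by +8, +9, then the pattern repeats.
Decoding oaqut: o−8=g, a−9=r, q−8=i, u−9=l, t−8=l.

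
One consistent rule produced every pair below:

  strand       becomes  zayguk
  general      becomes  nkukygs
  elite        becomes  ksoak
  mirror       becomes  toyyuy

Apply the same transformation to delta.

kksag

Two shifts are in play — +6 for a/e/i/o/u, +7 for every other letter.
For delta: d(cons)+7=k, e(vowel)+6=k, l(cons)+7=s, t(cons)+7=a, a(vowel)+6=g.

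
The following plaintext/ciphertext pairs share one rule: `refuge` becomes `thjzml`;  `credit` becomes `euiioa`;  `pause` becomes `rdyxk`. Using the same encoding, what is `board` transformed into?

Each letter shifts forward by (position + 2), i.e. 2, 3, 4, … — the shift grows by one for each successive letter.
Applying it to board: b+2=d, o+3=r, a+4=e, r+5=w, d+6=j.

drewj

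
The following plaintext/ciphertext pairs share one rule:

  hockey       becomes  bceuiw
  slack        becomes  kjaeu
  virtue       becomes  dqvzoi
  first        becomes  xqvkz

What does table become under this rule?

This is an affine cipher: with a=0,…,z=25, each position x becomes (15x+0) mod 26.
Applying it to table: t(19)→15·19+0≡25=z; a(0)→15·0+0≡0=a; b(1)→15·1+0≡15=p; l(11)→15·11+0≡9=j; e(4)→15·4+0≡8=i (all mod 26).

zapji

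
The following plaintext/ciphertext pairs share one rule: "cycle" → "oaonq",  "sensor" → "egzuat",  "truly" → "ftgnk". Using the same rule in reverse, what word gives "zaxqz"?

nylon

Shifts by position in cycle: pos 0: c→o (+12), pos 1: y→a (+2), pos 2: c→o (+12), pos 3: l→n (+2) — repeating every 2. The shifts repeat in a cycle of length 2: positions 0,1,… shift by +12, +2, then the pattern repeats.
Decoding zaxqz: z−12=n, a−2=y, x−12=l, q−2=o, z−12=n.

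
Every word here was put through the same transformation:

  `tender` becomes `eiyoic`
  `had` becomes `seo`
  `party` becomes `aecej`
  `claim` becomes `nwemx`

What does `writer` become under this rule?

The shift depends on letter class: consonant t→e is +11, but vowel e→i is +4. Two shifts are in play — +4 for a/e/i/o/u, +11 for every other letter.
Applying it to writer: w(cons)+11=h, r(cons)+11=c, i(vowel)+4=m, t(cons)+11=e, e(vowel)+4=i, r(cons)+11=c.

hcmeic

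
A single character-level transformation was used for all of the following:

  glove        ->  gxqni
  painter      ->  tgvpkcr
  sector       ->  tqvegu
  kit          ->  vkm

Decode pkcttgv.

The output letters match the input read backwards, each shifted +2: glove reversed is evolg. The word is reversed, then every letter is shifted forward by 2.
Reversing it on pkcttgv: shift back: p−2=n, k−2=i, c−2=a, t−2=r, t−2=r, g−2=e, v−2=t → niarret; then reverse → terrain.

terrain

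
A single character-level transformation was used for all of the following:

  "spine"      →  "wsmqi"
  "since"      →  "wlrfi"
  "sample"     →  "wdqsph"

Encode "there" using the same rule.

xkiui

Shifts by position in spine: pos 0: s→w (+4), pos 1: p→s (+3), pos 2: i→m (+4), pos 3: n→q (+3) — repeating every 2. It's a Vigenère-style cipher with numeric key [4,3]: position i shifts by key[i mod 2].
On there: t+4=x, h+3=k, e+4=i, r+3=u, e+4=i.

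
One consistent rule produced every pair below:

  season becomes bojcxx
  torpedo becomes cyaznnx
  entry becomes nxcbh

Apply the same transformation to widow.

fsmyf

Shifts by position in season: pos 0: s→b (+9), pos 1: e→o (+10), pos 2: a→j (+9), pos 3: s→c (+10) — repeating every 2. It's a Vigenère-style cipher with numeric key [9,10]: position i shifts by key[i mod 2].
On widow: w+9=f, i+10=s, d+9=m, o+10=y, w+9=f.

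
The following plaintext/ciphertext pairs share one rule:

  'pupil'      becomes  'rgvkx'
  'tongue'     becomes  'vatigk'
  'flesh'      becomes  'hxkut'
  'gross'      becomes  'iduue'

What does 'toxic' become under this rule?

Shifts by position in pupil: pos 0: p→r (+2), pos 1: u→g (+12), pos 2: p→v (+6), pos 3: i→k (+2), pos 4: l→x (+12) — repeating every 3. A repeating key of period 3 is used — shifts +2, +12, +6 over and over.
On toxic: t+2=v, o+12=a, x+6=d, i+2=k, c+12=o.

vadko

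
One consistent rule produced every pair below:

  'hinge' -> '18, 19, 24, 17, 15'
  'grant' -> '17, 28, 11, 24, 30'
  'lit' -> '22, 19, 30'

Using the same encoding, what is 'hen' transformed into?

Letters become their 1-based position plus 10 (so a→11, b→12, …).
On hen: h=8→18, e=5→15, n=14→24.

18, 15, 24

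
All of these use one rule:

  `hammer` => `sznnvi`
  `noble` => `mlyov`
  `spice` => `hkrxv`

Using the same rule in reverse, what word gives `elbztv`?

voyage

Each pair mirrors across the alphabet (h↔s, a↔z, m↔n): positions sum to 25. Letters are reflected about the middle of the alphabet (position → 25−position): Atbash.
Decoding elbztv: e↔v, l↔o, b↔y, z↔a, t↔g, v↔e.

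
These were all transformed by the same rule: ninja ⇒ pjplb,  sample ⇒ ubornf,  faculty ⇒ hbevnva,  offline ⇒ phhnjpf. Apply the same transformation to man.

obp

The shift depends on letter class: consonant n→p is +2, but vowel i→j is +1. Two shifts are in play — +1 for a/e/i/o/u, +2 for every other letter.
On man: m(cons)+2=o, a(vowel)+1=b, n(cons)+2=p.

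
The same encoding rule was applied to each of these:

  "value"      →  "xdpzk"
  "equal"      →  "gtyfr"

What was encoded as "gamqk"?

exile

In value: v→x is +2, a→d is +3, l→p is +4, u→z is +5 — the shift increases by 1 each position. Each letter shifts forward by (position + 2), i.e. 2, 3, 4, … — the shift grows by one for each successive letter.
Decoding gamqk: g−2=e, a−3=x, m−4=i, q−5=l, k−6=e.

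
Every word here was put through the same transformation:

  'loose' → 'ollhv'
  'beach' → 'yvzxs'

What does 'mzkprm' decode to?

Each pair mirrors across the alphabet (l↔o, o↔l, o↔l): positions sum to 25. This is the alphabet-reversal cipher (Atbash): a becomes z, b becomes y, etc.
Undoing it on mzkprm: m↔n, z↔a, k↔p, p↔k, r↔i, m↔n.

napkin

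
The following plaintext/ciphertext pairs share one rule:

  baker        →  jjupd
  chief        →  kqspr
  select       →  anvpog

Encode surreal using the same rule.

The shift increases by 1 at each position, starting from +8: 8, 9, 10, ….
Applying it to surreal: s+8=a, u+9=d, r+10=b, r+11=c, e+12=q, a+13=n, l+14=z.

adbcqnz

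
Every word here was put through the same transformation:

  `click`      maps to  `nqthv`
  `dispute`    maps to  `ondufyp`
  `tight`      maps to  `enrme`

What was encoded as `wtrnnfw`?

Shifts by position in click: pos 0: c→n (+11), pos 1: l→q (+5), pos 2: i→t (+11), pos 3: c→h (+5) — repeating every 2. A repeating key of period 2 is used — shifts +11, +5 over and over.
Decoding wtrnnfw: w−11=l, t−5=o, r−11=g, n−5=i, n−11=c, f−5=a, w−11=l.

logical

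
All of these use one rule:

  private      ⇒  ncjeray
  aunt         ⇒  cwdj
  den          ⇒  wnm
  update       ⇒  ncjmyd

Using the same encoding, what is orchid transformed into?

The output letters match the input read backwards, each shifted +9: private reversed is etavirp. Read the word backwards and shift each letter +9.
Applying it to orchid: reverse → dihcro; then shift: d+9=m, i+9=r, h+9=q, c+9=l, r+9=a, o+9=x.

mrqlax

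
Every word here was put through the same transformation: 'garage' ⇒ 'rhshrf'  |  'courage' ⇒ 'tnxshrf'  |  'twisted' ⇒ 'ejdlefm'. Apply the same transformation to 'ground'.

g(6)→r(17) and a(0)→h(7) fit y≡19x+7 (mod 26); the inverse of 19 mod 26 is 11. This is an affine cipher: with a=0,…,z=25, each position x becomes (19x+7) mod 26.
Applying it to ground: g(6)→19·6+7≡17=r; r(17)→19·17+7≡18=s; o(14)→19·14+7≡13=n; u(20)→19·20+7≡23=x; n(13)→19·13+7≡20=u; d(3)→19·3+7≡12=m (all mod 26).

rsnxum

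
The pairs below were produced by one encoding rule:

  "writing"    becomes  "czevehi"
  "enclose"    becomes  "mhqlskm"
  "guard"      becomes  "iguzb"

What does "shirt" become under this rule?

ktezv

This is an affine cipher: with a=0,…,z=25, each position x becomes (11x+20) mod 26.
On shirt: s(18)→11·18+20≡10=k; h(7)→11·7+20≡19=t; i(8)→11·8+20≡4=e; r(17)→11·17+20≡25=z; t(19)→11·19+20≡21=v (all mod 26).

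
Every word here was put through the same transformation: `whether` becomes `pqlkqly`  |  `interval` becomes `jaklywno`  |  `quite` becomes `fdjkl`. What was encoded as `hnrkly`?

w(22)→p(15) and h(7)→q(16) fit y≡19x+13 (mod 26); the inverse of 19 mod 26 is 11. This is an affine cipher: with a=0,…,z=25, each position x becomes (19x+13) mod 26.
Undoing it on hnrkly: h(7)→11·(7−13)≡12=m; n(13)→11·(13−13)≡0=a; r(17)→11·(17−13)≡18=s; k(10)→11·(10−13)≡19=t; l(11)→11·(11−13)≡4=e; y(24)→11·(24−13)≡17=r (all mod 26).

master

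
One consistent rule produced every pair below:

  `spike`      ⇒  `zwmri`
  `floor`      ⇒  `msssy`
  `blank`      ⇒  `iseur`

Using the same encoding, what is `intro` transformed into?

muays

The shift depends on letter class: consonant s→z is +7, but vowel i→m is +4. Two shifts are in play — +4 for a/e/i/o/u, +7 for every other letter.
Applying it to intro: i(vowel)+4=m, n(cons)+7=u, t(cons)+7=a, r(cons)+7=y, o(vowel)+4=s.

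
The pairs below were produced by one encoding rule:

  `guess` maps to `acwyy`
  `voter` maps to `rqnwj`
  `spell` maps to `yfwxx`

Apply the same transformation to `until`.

g(6)→a(0) and u(20)→c(2) fit y≡15x+14 (mod 26); the inverse of 15 mod 26 is 7. Each letter's alphabet position (a=0..z=25) is mapped through 15·x+14 mod 26 — an affine cipher.
For until: u(20)→15·20+14≡2=c; n(13)→15·13+14≡1=b; t(19)→15·19+14≡13=n; i(8)→15·8+14≡4=e; l(11)→15·11+14≡23=x (all mod 26).

cbnex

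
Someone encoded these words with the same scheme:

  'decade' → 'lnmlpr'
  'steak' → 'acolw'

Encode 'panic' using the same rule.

xjxto

In decade: d→l is +8, e→n is +9, c→m is +10, a→l is +11 — the shift increases by 1 each position. The shift increases by 1 at each position, starting from +8: 8, 9, 10, ….
For panic: p+8=x, a+9=j, n+10=x, i+11=t, c+12=o.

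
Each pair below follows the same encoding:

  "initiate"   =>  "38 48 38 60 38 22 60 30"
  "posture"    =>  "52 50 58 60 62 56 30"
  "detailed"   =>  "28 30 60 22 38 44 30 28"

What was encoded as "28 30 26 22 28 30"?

i(#9)→38 and n(#14)→48: differences scale by 2, so n = 2·pos + 20. The formula is n = 2×(alphabet index, a=1) + 20.
Reversing it on 28 30 26 22 28 30: 28→(28−20)÷2=4=d, 30→(30−20)÷2=5=e, 26→(26−20)÷2=3=c, 22→(22−20)÷2=1=a, 28→(28−20)÷2=4=d, 30→(30−20)÷2=5=e.

decade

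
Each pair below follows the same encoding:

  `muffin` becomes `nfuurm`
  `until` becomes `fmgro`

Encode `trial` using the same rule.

girzo

Each pair mirrors across the alphabet (m↔n, u↔f, f↔u): positions sum to 25. Letters are reflected about the middle of the alphabet (position → 25−position): Atbash.
For trial: t↔g, r↔i, i↔r, a↔z, l↔o.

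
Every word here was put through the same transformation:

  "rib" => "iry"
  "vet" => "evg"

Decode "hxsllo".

Each letter is replaced by its mirror in the alphabet: a↔z, b↔y, c↔x, and so on (the Atbash cipher).
Reversing it on hxsllo: h↔s, x↔c, s↔h, l↔o, l↔o, o↔l.

school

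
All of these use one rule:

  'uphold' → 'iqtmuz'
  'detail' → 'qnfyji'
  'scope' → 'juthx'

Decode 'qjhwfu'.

parcel

The output letters match the input read backwards, each shifted +5: uphold reversed is dlohpu. Read the word backwards and shift each letter +5.
Reversing it on qjhwfu: shift back: q−5=l, j−5=e, h−5=c, w−5=r, f−5=a, u−5=p → lecrap; then reverse → parcel.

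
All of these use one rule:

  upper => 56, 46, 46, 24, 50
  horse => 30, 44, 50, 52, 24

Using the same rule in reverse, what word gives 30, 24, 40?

u(#21)→56 and p(#16)→46: differences scale by 2, so n = 2·pos + 14. The formula is n = 2×(alphabet index, a=1) + 14.
Decoding 30, 24, 40: 30→(30−14)÷2=8=h, 24→(24−14)÷2=5=e, 40→(40−14)÷2=13=m.

hem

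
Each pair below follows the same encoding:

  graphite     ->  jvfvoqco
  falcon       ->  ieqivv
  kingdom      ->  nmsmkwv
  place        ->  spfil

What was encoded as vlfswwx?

In graphite: g→j is +3, r→v is +4, a→f is +5, p→v is +6 — the shift increases by 1 each position. Each letter shifts forward by (position + 3), i.e. 3, 4, 5, … — the shift grows by one for each successive letter.
Reversing it on vlfswwx: v−3=s, l−4=h, f−5=a, s−6=m, w−7=p, w−8=o, x−9=o.

shampoo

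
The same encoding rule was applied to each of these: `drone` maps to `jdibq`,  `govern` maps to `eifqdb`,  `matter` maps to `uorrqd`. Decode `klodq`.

d(3)→j(9) and r(17)→d(3) fit y≡7x+14 (mod 26); the inverse of 7 mod 26 is 15. Treating letters as 0–25, the rule is x ↦ 7x + 14 (mod 26).
Reversing it on klodq: k(10)→15·(10−14)≡18=s; l(11)→15·(11−14)≡7=h; o(14)→15·(14−14)≡0=a; d(3)→15·(3−14)≡17=r; q(16)→15·(16−14)≡4=e (all mod 26).

share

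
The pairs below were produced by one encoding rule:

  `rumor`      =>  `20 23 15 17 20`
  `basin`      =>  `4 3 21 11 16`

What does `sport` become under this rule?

r is letter #18 and maps to 20: an offset of 2. Each letter is replaced by its alphabet position (a=1..z=26) + 2.
On sport: s=19→21, p=16→18, o=15→17, r=18→20, t=20→22.

21 18 17 20 22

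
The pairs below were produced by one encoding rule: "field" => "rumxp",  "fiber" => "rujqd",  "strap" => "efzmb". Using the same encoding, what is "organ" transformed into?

adomz

Shifts by position in field: pos 0: f→r (+12), pos 1: i→u (+12), pos 2: e→m (+8), pos 3: l→x (+12), pos 4: d→p (+12) — repeating every 3. It's a Vigenère-style cipher with numeric key [12,12,8]: position i shifts by key[i mod 3].
For organ: o+12=a, r+12=d, g+8=o, a+12=m, n+12=z.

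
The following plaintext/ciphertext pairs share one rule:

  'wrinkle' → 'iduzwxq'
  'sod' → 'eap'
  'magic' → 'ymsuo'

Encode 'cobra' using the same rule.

oandm

It's a constant shift of +12 (ROT12).
On cobra: c+12=o, o+12=a, b+12=n, r+12=d, a+12=m.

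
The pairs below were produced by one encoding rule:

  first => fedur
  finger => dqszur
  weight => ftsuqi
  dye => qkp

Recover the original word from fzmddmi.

warrant

Two steps: reverse the string, then apply a Caesar shift of +12.
Undoing it on fzmddmi: shift back: f−12=t, z−12=n, m−12=a, d−12=r, d−12=r, m−12=a, i−12=w → tnarraw; then reverse → warrant.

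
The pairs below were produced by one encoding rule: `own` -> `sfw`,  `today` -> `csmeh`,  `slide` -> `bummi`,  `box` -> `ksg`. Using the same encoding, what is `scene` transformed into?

bliwi

The shift depends on letter class: consonant w→f is +9, but vowel o→s is +4. The rule splits by letter class: vowels +4, consonants +9.
On scene: s(cons)+9=b, c(cons)+9=l, e(vowel)+4=i, n(cons)+9=w, e(vowel)+4=i.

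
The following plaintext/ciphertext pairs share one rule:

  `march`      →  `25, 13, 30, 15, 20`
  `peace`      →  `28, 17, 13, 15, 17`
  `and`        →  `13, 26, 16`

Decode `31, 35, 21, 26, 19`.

m is letter #13 and maps to 25: an offset of 12. Letters become their 1-based position plus 12 (so a→13, b→14, …).
Reversing it on 31, 35, 21, 26, 19: 31→(31−12)÷1=19=s, 35→(35−12)÷1=23=w, 21→(21−12)÷1=9=i, 26→(26−12)÷1=14=n, 19→(19−12)÷1=7=g.

swing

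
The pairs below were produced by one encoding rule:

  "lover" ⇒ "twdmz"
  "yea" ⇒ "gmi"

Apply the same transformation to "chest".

Compare letters: l→t is +8, o→w is +8, v→d is +8 — a constant shift. Each letter is shifted forward by 8 in the alphabet (a Caesar shift of +8).
On chest: c+8=k, h+8=p, e+8=m, s+8=a, t+8=b.

kpmab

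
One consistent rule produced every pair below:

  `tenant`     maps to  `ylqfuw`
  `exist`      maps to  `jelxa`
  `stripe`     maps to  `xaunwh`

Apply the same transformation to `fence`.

Shifts by position in tenant: pos 0: t→y (+5), pos 1: e→l (+7), pos 2: n→q (+3), pos 3: a→f (+5), pos 4: n→u (+7), pos 5: t→w (+3) — repeating every 3. It's a Vigenère-style cipher with numeric key [5,7,3]: position i shifts by key[i mod 3].
Applying it to fence: f+5=k, e+7=l, n+3=q, c+5=h, e+7=l.

klqhl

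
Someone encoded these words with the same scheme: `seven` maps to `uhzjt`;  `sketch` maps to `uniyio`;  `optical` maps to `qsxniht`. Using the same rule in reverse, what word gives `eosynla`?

The shift increases by 1 at each position, starting from +2: 2, 3, 4, ….
Reversing it on eosynla: e−2=c, o−3=l, s−4=o, y−5=t, n−6=h, l−7=e, a−8=s.

clothes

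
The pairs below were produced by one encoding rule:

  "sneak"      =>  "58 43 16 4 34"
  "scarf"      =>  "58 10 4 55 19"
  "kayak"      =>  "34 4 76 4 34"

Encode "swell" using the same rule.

s(#19)→58 and n(#14)→43: differences scale by 3, so n = 3·pos + 1. With a=1..z=26, the number is 3·pos + 1.
Applying it to swell: s=19→58, w=23→70, e=5→16, l=12→37, l=12→37.

58 70 16 37 37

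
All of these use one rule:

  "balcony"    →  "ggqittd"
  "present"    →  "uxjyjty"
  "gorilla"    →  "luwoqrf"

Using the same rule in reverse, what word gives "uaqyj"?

Shifts by position in balcony: pos 0: b→g (+5), pos 1: a→g (+6), pos 2: l→q (+5), pos 3: c→i (+6) — repeating every 2. A repeating key of period 2 is used — shifts +5, +6 over and over.
Decoding uaqyj: u−5=p, a−6=u, q−5=l, y−6=s, j−5=e.

pulse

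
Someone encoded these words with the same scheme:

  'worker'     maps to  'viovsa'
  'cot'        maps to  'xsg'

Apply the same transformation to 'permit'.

The word is reversed, then every letter is shifted forward by 4.
On permit: reverse → timrep; then shift: t+4=x, i+4=m, m+4=q, r+4=v, e+4=i, p+4=t.

xmqvit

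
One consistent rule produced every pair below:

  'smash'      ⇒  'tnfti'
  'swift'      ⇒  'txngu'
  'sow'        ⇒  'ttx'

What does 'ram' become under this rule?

sfn

The shift depends on letter class: consonant s→t is +1, but vowel a→f is +5. Two shifts are in play — +5 for a/e/i/o/u, +1 for every other letter.
Applying it to ram: r(cons)+1=s, a(vowel)+5=f, m(cons)+1=n.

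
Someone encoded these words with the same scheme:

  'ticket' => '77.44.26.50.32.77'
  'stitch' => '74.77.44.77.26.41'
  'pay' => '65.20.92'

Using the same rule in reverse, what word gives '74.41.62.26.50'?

t(#20)→77 and i(#9)→44: differences scale by 3, so n = 3·pos + 17. With a=1..z=26, the number is 3·pos + 17.
Undoing it on 74.41.62.26.50: 74→(74−17)÷3=19=s, 41→(41−17)÷3=8=h, 62→(62−17)÷3=15=o, 26→(26−17)÷3=3=c, 50→(50−17)÷3=11=k.

shock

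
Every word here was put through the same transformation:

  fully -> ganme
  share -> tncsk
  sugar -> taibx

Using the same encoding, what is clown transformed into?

drqxt

Shifts by position in fully: pos 0: f→g (+1), pos 1: u→a (+6), pos 2: l→n (+2), pos 3: l→m (+1), pos 4: y→e (+6) — repeating every 3. The shifts repeat in a cycle of length 3: positions 0,1,… shift by +1, +6, +2, then the pattern repeats.
On clown: c+1=d, l+6=r, o+2=q, w+1=x, n+6=t.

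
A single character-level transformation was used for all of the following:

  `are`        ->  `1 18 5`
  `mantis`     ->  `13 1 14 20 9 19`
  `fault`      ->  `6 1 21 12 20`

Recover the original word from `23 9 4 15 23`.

a is letter #1 and maps to 1: an offset of 0. Each letter is replaced by its alphabet position (a=1, b=2, …, z=26).
Reversing it on 23 9 4 15 23: 23=w, 9=i, 4=d, 15=o, 23=w.

widow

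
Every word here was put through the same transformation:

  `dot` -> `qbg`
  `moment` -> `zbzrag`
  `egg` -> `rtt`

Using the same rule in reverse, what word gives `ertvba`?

region

Every letter moves 13 places later in the alphabet, wrapping around z→a.
Decoding ertvba: e−13=r, r−13=e, t−13=g, v−13=i, b−13=o, a−13=n.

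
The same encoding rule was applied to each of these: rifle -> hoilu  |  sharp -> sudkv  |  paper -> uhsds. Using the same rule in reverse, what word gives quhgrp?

modern

The output letters match the input read backwards, each shifted +3: rifle reversed is elfir. The word is reversed, then every letter is shifted forward by 3.
Undoing it on quhgrp: shift back: q−3=n, u−3=r, h−3=e, g−3=d, r−3=o, p−3=m → nredom; then reverse → modern.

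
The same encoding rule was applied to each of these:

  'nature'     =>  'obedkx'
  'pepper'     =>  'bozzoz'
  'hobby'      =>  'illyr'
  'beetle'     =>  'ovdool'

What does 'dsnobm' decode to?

Read the word backwards and shift each letter +10.
Decoding dsnobm: shift back: d−10=t, s−10=i, n−10=d, o−10=e, b−10=r, m−10=c → tiderc; then reverse → credit.

credit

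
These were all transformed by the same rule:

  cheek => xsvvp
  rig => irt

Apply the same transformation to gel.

tvo

Letters are reflected about the middle of the alphabet (position → 25−position): Atbash.
On gel: g↔t, e↔v, l↔o.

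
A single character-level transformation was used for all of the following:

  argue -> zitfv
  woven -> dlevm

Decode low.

Each pair mirrors across the alphabet (a↔z, r↔i, g↔t): positions sum to 25. Letters are reflected about the middle of the alphabet (position → 25−position): Atbash.
Reversing it on low: l↔o, o↔l, w↔d.

old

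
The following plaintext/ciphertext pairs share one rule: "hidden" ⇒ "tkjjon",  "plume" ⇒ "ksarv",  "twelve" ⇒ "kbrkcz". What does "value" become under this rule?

The output letters match the input read backwards, each shifted +6: hidden reversed is neddih. Two steps: reverse the string, then apply a Caesar shift of +6.
Applying it to value: reverse → eulav; then shift: e+6=k, u+6=a, l+6=r, a+6=g, v+6=b.

kargb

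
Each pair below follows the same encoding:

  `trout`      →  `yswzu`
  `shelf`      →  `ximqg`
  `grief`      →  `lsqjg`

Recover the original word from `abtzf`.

value

Shifts by position in trout: pos 0: t→y (+5), pos 1: r→s (+1), pos 2: o→w (+8), pos 3: u→z (+5), pos 4: t→u (+1) — repeating every 3. A repeating key of period 3 is used — shifts +5, +1, +8 over and over.
Decoding abtzf: a−5=v, b−1=a, t−8=l, z−5=u, f−1=e.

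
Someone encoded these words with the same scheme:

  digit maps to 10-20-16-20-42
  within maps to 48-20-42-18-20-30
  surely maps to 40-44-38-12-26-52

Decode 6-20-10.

bid

d(#4)→10 and i(#9)→20: differences scale by 2, so n = 2·pos + 2. Each letter becomes 2×(its alphabet position, a=1..z=26) + 2.
Decoding 6-20-10: 6→(6−2)÷2=2=b, 20→(20−2)÷2=9=i, 10→(10−2)÷2=4=d.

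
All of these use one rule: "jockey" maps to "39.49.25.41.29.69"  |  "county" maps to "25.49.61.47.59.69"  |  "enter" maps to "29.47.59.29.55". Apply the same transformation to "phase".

51.35.21.57.29

j(#10)→39 and o(#15)→49: differences scale by 2, so n = 2·pos + 19. Each letter becomes 2×(its alphabet position, a=1..z=26) + 19.
On phase: p=16→51, h=8→35, a=1→21, s=19→57, e=5→29.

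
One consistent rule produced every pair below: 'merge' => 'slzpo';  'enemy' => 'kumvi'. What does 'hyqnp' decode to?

In merge: m→s is +6, e→l is +7, r→z is +8, g→p is +9 — the shift increases by 1 each position. The shift increases by 1 at each position, starting from +6: 6, 7, 8, ….
Decoding hyqnp: h−6=b, y−7=r, q−8=i, n−9=e, p−10=f.

brief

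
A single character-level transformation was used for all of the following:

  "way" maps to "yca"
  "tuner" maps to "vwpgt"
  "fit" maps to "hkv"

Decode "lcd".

jab

Compare letters: w→y is +2, a→c is +2, y→a is +2 — a constant shift. It's a constant shift of +2 (ROT2).
Decoding lcd: l−2=j, c−2=a, d−2=b.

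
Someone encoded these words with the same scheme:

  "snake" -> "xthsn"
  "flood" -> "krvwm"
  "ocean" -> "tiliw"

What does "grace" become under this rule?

In snake: s→x is +5, n→t is +6, a→h is +7, k→s is +8 — the shift increases by 1 each position. The shift increases by 1 at each position, starting from +5: 5, 6, 7, ….
For grace: g+5=l, r+6=x, a+7=h, c+8=k, e+9=n.

lxhkn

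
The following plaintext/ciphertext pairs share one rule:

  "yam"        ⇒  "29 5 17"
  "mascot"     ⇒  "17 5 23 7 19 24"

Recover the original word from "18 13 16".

nil

y is letter #25 and maps to 29: an offset of 4. Letters become their 1-based position plus 4 (so a→5, b→6, …).
Undoing it on 18 13 16: 18→(18−4)÷1=14=n, 13→(13−4)÷1=9=i, 16→(16−4)÷1=12=l.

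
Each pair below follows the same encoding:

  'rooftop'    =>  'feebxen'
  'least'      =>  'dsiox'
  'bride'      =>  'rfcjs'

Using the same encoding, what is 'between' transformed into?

This is an affine cipher: with a=0,…,z=25, each position x becomes (9x+8) mod 26.
Applying it to between: b(1)→9·1+8≡17=r; e(4)→9·4+8≡18=s; t(19)→9·19+8≡23=x; w(22)→9·22+8≡24=y; e(4)→9·4+8≡18=s; e(4)→9·4+8≡18=s; n(13)→9·13+8≡21=v (all mod 26).

rsxyssv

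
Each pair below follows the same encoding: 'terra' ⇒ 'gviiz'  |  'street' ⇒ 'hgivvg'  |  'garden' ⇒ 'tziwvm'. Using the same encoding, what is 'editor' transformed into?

vwrgli

Each letter is replaced by its mirror in the alphabet: a↔z, b↔y, c↔x, and so on (the Atbash cipher).
On editor: e↔v, d↔w, i↔r, t↔g, o↔l, r↔i.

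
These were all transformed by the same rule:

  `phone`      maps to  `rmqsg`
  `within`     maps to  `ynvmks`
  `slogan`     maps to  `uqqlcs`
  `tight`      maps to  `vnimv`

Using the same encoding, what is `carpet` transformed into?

Shifts by position in phone: pos 0: p→r (+2), pos 1: h→m (+5), pos 2: o→q (+2), pos 3: n→s (+5) — repeating every 2. A repeating key of period 2 is used — shifts +2, +5 over and over.
For carpet: c+2=e, a+5=f, r+2=t, p+5=u, e+2=g, t+5=y.

eftugy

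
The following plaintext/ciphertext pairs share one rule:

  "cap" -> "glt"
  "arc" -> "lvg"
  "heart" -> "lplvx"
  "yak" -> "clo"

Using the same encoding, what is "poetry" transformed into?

tzpxvc

The shift depends on letter class: consonant c→g is +4, but vowel a→l is +11. The rule splits by letter class: vowels +11, consonants +4.
Applying it to poetry: p(cons)+4=t, o(vowel)+11=z, e(vowel)+11=p, t(cons)+4=x, r(cons)+4=v, y(cons)+4=c.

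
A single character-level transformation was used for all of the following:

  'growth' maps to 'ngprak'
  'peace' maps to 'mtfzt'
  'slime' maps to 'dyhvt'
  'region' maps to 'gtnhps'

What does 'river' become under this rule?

ghutg

g(6)→n(13) and r(17)→g(6) fit y≡23x+5 (mod 26); the inverse of 23 mod 26 is 17. Each letter's alphabet position (a=0..z=25) is mapped through 23·x+5 mod 26 — an affine cipher.
For river: r(17)→23·17+5≡6=g; i(8)→23·8+5≡7=h; v(21)→23·21+5≡20=u; e(4)→23·4+5≡19=t; r(17)→23·17+5≡6=g (all mod 26).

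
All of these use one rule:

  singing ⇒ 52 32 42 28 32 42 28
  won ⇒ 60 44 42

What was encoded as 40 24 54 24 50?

meter

s(#19)→52 and i(#9)→32: differences scale by 2, so n = 2·pos + 14. With a=1..z=26, the number is 2·pos + 14.
Decoding 40 24 54 24 50: 40→(40−14)÷2=13=m, 24→(24−14)÷2=5=e, 54→(54−14)÷2=20=t, 24→(24−14)÷2=5=e, 50→(50−14)÷2=18=r.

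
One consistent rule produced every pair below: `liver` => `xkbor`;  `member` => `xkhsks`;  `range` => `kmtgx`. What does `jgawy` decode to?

squad

The output letters match the input read backwards, each shifted +6: liver reversed is revil. Two steps: reverse the string, then apply a Caesar shift of +6.
Reversing it on jgawy: shift back: j−6=d, g−6=a, a−6=u, w−6=q, y−6=s → dauqs; then reverse → squad.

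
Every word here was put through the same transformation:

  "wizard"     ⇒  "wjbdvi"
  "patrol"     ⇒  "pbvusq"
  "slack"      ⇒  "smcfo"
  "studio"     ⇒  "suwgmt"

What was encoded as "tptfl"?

torch

In wizard: w→w is +0, i→j is +1, z→b is +2, a→d is +3 — the shift increases by 1 each position. Each letter shifts forward by its position index (0, 1, 2, …) — the shift grows by one for each successive letter.
Reversing it on tptfl: t−0=t, p−1=o, t−2=r, f−3=c, l−4=h.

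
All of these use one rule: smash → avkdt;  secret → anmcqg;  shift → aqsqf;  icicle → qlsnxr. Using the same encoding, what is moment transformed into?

In smash: s→a is +8, m→v is +9, a→k is +10, s→d is +11 — the shift increases by 1 each position. Letter i (0-indexed) is shifted by i+8, so successive shifts are 8, 9, 10, ….
On moment: m+8=u, o+9=x, m+10=w, e+11=p, n+12=z, t+13=g.

uxwpzg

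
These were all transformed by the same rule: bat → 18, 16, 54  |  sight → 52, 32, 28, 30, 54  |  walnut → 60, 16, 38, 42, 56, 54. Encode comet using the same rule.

20, 44, 40, 24, 54

b(#2)→18 and a(#1)→16: differences scale by 2, so n = 2·pos + 14. Each letter becomes 2×(its alphabet position, a=1..z=26) + 14.
For comet: c=3→20, o=15→44, m=13→40, e=5→24, t=20→54.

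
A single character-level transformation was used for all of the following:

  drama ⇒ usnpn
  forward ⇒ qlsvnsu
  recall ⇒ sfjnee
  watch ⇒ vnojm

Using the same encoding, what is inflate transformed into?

d(3)→u(20) and r(17)→s(18) fit y≡11x+13 (mod 26); the inverse of 11 mod 26 is 19. Treating letters as 0–25, the rule is x ↦ 11x + 13 (mod 26).
Applying it to inflate: i(8)→11·8+13≡23=x; n(13)→11·13+13≡0=a; f(5)→11·5+13≡16=q; l(11)→11·11+13≡4=e; a(0)→11·0+13≡13=n; t(19)→11·19+13≡14=o; e(4)→11·4+13≡5=f (all mod 26).

xaqenof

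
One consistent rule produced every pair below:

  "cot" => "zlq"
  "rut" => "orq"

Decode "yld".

Every letter moves 23 places later in the alphabet, wrapping around z→a.
Reversing it on yld: y−23=b, l−23=o, d−23=g.

bog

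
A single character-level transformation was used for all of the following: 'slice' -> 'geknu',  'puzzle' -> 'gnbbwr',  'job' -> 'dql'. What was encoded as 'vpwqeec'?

account

The output letters match the input read backwards, each shifted +2: slice reversed is ecils. Two steps: reverse the string, then apply a Caesar shift of +2.
Decoding vpwqeec: shift back: v−2=t, p−2=n, w−2=u, q−2=o, e−2=c, e−2=c, c−2=a → tnuocca; then reverse → account.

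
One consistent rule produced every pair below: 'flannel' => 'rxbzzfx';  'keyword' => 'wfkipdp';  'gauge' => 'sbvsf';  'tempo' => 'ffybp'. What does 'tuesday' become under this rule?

fvfepbk

The shift depends on letter class: consonant f→r is +12, but vowel a→b is +1. Vowels shift forward by 1 and consonants shift forward by 12.
Applying it to tuesday: t(cons)+12=f, u(vowel)+1=v, e(vowel)+1=f, s(cons)+12=e, d(cons)+12=p, a(vowel)+1=b, y(cons)+12=k.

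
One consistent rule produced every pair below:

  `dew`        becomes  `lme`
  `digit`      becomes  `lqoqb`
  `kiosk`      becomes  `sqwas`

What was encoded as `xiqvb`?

paint

Compare letters: d→l is +8, e→m is +8, w→e is +8 — a constant shift. This is a Caesar cipher with shift 8.
Reversing it on xiqvb: x−8=p, i−8=a, q−8=i, v−8=n, b−8=t.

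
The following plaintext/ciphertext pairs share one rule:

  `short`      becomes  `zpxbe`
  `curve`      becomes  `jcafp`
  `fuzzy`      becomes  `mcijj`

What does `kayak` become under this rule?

In short: s→z is +7, h→p is +8, o→x is +9, r→b is +10 — the shift increases by 1 each position. Each letter shifts forward by (position + 7), i.e. 7, 8, 9, … — the shift grows by one for each successive letter.
On kayak: k+7=r, a+8=i, y+9=h, a+10=k, k+11=v.

rihkv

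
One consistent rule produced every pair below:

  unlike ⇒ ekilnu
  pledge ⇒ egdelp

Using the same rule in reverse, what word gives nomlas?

salmon

The output letters match the input read backwards: unlike reversed is ekilnu. It's just the letters in reverse order.
Undoing it on nomlas: then reverse → salmon.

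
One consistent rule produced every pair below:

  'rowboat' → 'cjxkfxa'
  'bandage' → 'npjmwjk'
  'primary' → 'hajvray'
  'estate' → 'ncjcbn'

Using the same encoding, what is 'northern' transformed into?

The output letters match the input read backwards, each shifted +9: rowboat reversed is taobwor. Two steps: reverse the string, then apply a Caesar shift of +9.
On northern: reverse → nrehtron; then shift: n+9=w, r+9=a, e+9=n, h+9=q, t+9=c, r+9=a, o+9=x, n+9=w.

wanqcaxw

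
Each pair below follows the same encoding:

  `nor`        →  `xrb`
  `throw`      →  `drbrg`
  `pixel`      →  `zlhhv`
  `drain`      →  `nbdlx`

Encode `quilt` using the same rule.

The shift depends on letter class: consonant n→x is +10, but vowel o→r is +3. Vowels shift forward by 3 and consonants shift forward by 10.
For quilt: q(cons)+10=a, u(vowel)+3=x, i(vowel)+3=l, l(cons)+10=v, t(cons)+10=d.

axlvd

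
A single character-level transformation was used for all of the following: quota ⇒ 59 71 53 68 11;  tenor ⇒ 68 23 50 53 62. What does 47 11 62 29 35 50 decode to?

margin

q(#17)→59 and u(#21)→71: differences scale by 3, so n = 3·pos + 8. Each letter becomes 3×(its alphabet position, a=1..z=26) + 8.
Decoding 47 11 62 29 35 50: 47→(47−8)÷3=13=m, 11→(11−8)÷3=1=a, 62→(62−8)÷3=18=r, 29→(29−8)÷3=7=g, 35→(35−8)÷3=9=i, 50→(50−8)÷3=14=n.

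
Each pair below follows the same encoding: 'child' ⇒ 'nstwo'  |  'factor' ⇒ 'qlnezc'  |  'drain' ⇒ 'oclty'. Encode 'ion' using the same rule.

Each letter is shifted forward by 11 in the alphabet (a Caesar shift of +11).
Applying it to ion: i+11=t, o+11=z, n+11=y.

tzy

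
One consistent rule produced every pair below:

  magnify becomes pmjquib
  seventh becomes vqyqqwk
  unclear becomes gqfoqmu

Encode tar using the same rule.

wmu

The shift depends on letter class: consonant m→p is +3, but vowel a→m is +12. The rule splits by letter class: vowels +12, consonants +3.
For tar: t(cons)+3=w, a(vowel)+12=m, r(cons)+3=u.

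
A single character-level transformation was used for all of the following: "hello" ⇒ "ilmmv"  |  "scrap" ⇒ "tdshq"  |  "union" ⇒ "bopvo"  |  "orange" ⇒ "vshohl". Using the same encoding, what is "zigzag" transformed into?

aphahh

The shift depends on letter class: consonant h→i is +1, but vowel e→l is +7. The rule splits by letter class: vowels +7, consonants +1.
On zigzag: z(cons)+1=a, i(vowel)+7=p, g(cons)+1=h, z(cons)+1=a, a(vowel)+7=h, g(cons)+1=h.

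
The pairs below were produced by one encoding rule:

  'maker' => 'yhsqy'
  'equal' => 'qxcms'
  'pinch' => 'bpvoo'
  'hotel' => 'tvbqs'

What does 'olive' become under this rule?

asqhl

Shifts by position in maker: pos 0: m→y (+12), pos 1: a→h (+7), pos 2: k→s (+8), pos 3: e→q (+12), pos 4: r→y (+7) — repeating every 3. The shifts repeat in a cycle of length 3: positions 0,1,… shift by +12, +7, +8, then the pattern repeats.
For olive: o+12=a, l+7=s, i+8=q, v+12=h, e+7=l.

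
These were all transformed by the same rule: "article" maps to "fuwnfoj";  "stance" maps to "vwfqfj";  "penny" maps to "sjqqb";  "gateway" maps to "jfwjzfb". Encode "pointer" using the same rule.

The shift depends on letter class: consonant r→u is +3, but vowel a→f is +5. Two shifts are in play — +5 for a/e/i/o/u, +3 for every other letter.
For pointer: p(cons)+3=s, o(vowel)+5=t, i(vowel)+5=n, n(cons)+3=q, t(cons)+3=w, e(vowel)+5=j, r(cons)+3=u.

stnqwju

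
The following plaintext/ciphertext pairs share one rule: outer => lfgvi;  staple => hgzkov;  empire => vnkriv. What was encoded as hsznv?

shame

Each pair mirrors across the alphabet (o↔l, u↔f, t↔g): positions sum to 25. Letters are reflected about the middle of the alphabet (position → 25−position): Atbash.
Undoing it on hsznv: h↔s, s↔h, z↔a, n↔m, v↔e.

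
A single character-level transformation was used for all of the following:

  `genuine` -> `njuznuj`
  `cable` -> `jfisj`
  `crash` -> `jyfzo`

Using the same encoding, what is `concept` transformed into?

jtujjwa

The shift depends on letter class: consonant g→n is +7, but vowel e→j is +5. Vowels shift forward by 5 and consonants shift forward by 7.
Applying it to concept: c(cons)+7=j, o(vowel)+5=t, n(cons)+7=u, c(cons)+7=j, e(vowel)+5=j, p(cons)+7=w, t(cons)+7=a.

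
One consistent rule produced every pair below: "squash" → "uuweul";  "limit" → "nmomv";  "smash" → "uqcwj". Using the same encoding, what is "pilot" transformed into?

Shifts by position in squash: pos 0: s→u (+2), pos 1: q→u (+4), pos 2: u→w (+2), pos 3: a→e (+4) — repeating every 2. It's a Vigenère-style cipher with numeric key [2,4]: position i shifts by key[i mod 2].
On pilot: p+2=r, i+4=m, l+2=n, o+4=s, t+2=v.

rmnsv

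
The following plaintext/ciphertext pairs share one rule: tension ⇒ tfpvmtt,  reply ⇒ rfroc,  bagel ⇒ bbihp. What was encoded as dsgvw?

dress

In tension: t→t is +0, e→f is +1, n→p is +2, s→v is +3 — the shift increases by 1 each position. Letter i (0-indexed) is shifted by i+0, so successive shifts are 0, 1, 2, ….
Decoding dsgvw: d−0=d, s−1=r, g−2=e, v−3=s, w−4=s.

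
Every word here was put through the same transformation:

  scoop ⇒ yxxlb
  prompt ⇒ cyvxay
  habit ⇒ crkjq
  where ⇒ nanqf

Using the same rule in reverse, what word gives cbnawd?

The output letters match the input read backwards, each shifted +9: scoop reversed is poocs. Read the word backwards and shift each letter +9.
Decoding cbnawd: shift back: c−9=t, b−9=s, n−9=e, a−9=r, w−9=n, d−9=u → tsernu; then reverse → unrest.

unrest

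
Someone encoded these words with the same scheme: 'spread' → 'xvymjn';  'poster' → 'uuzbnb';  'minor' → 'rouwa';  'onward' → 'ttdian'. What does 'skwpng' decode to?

nephew

In spread: s→x is +5, p→v is +6, r→y is +7, e→m is +8 — the shift increases by 1 each position. Letter i (0-indexed) is shifted by i+5, so successive shifts are 5, 6, 7, ….
Decoding skwpng: s−5=n, k−6=e, w−7=p, p−8=h, n−9=e, g−10=w.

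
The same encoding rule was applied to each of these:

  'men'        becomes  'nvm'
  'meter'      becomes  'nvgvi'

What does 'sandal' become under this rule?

hzmwzo

Letters are reflected about the middle of the alphabet (position → 25−position): Atbash.
For sandal: s↔h, a↔z, n↔m, d↔w, a↔z, l↔o.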